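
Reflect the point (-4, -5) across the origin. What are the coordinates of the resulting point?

Reflection across origin: (-4, -5) → (4, 5)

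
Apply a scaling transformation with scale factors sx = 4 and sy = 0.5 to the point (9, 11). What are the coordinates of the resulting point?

Scaling matrix:
[[4, 0], [0, 0.50]]
Result: (9 × 4, 11 × 0.5) = (36, 5.5)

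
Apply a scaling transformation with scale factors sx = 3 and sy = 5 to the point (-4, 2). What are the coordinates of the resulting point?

Scaling matrix:
[[3, 0], [0, 5]]
Result: (-4 × 3, 2 × 5) = (-12, 10)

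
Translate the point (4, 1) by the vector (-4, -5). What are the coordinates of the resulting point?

Translation by (-4, -5) (homogeneous matrix [[1, 0, -4], [0, 1, -5], [0, 0, 1]]):
x' = 4 + -4 = 0
y' = 1 + -5 = -4
Result: (0, -4)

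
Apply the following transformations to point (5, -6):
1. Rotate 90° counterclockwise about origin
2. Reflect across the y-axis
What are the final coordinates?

Step 1: Rotate 90° → (6, 5)
Step 2: Reflect across y-axis → (-6, 5)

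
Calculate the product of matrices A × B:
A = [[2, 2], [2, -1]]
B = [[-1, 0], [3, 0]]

Matrix multiplication:
C[0][0] = 2×-1 + 2×3 = 4
C[0][1] = 2×0 + 2×0 = 0
C[1][0] = 2×-1 + -1×3 = -5
C[1][1] = 2×0 + -1×0 = 0
Result: [[4, 0], [-5, 0]]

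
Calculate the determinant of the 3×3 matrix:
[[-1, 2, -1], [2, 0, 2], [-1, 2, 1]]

Expansion along first row:
det = -1·det([[0,2],[2,1]]) - 2·det([[2,2],[-1,1]]) + -1·det([[2,0],[-1,2]])
    = -1·(0·1 - 2·2) - 2·(2·1 - 2·-1) + -1·(2·2 - 0·-1)
    = -1·-4 - 2·4 + -1·4
    = 4 + -8 + -4 = -8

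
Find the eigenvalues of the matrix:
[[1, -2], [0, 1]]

Characteristic equation: det(A - λI) = 0
λ² - (trace)λ + (det) = 0
trace = 1 + 1 = 2, det = (1)(1) - (-2)(0) = 1
λ² - (2)λ + (1) = 0
λ = (2 ± √((2)² - 4·(1))) / 2 = (2 ± √0) / 2
Solving: λ = 1, 1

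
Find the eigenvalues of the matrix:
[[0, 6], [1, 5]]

Characteristic equation: det(A - λI) = 0
λ² - (trace)λ + (det) = 0
trace = 0 + 5 = 5, det = (0)(5) - (6)(1) = -6
λ² - (5)λ + (-6) = 0
λ = (5 ± √((5)² - 4·(-6))) / 2 = (5 ± √49) / 2
Solving: λ = -1, 6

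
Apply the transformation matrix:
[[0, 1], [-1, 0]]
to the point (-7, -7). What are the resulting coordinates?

Matrix multiplication:
[[0, 1], [-1, 0]] × [-7, -7]ᵀ
= [(0)(-7) + (1)(-7), (-1)(-7) + (0)(-7)]ᵀ
= [-7, 7]ᵀ
Result: (-7, 7)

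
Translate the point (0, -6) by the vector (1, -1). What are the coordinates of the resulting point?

Translation by (1, -1) (homogeneous matrix [[1, 0, 1], [0, 1, -1], [0, 0, 1]]):
x' = 0 + 1 = 1
y' = -6 + -1 = -7
Result: (1, -7)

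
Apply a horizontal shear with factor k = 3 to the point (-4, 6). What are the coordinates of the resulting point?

Shear matrix for horizontal shear with factor k = 3:
[[1, 3], [0, 1]]
Result: (-4, 6) → (14, 6)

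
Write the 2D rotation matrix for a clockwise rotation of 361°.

Rotation matrix formula: [[cos θ, -sin θ], [sin θ, cos θ]]
A clockwise rotation by 361° is equivalent to a counterclockwise rotation by -361°.
For θ = -361°:
cos(-361°) = 0.9998
sin(-361°) = -0.0175
Result: [[0.9998, 0.0175], [-0.0175, 0.9998]]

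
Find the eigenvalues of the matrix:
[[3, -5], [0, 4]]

Characteristic equation: det(A - λI) = 0
λ² - (trace)λ + (det) = 0
trace = 3 + 4 = 7, det = (3)(4) - (-5)(0) = 12
λ² - (7)λ + (12) = 0
λ = (7 ± √((7)² - 4·(12))) / 2 = (7 ± √1) / 2
Solving: λ = 3, 4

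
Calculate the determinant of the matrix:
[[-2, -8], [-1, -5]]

For a 2×2 matrix [[a, b], [c, d]], det = ad - bc
det = (-2)(-5) - (-8)(-1) = 10 - 8 = 2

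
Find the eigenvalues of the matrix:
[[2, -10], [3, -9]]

Characteristic equation: det(A - λI) = 0
λ² - (trace)λ + (det) = 0
trace = 2 + -9 = -7, det = (2)(-9) - (-10)(3) = 12
λ² - (-7)λ + (12) = 0
λ = (-7 ± √((-7)² - 4·(12))) / 2 = (-7 ± √1) / 2
Solving: λ = -4, -3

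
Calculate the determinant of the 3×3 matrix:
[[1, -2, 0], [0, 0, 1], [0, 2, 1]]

Expansion along first row:
det = 1·det([[0,1],[2,1]]) - -2·det([[0,1],[0,1]]) + 0·det([[0,0],[0,2]])
    = 1·(0·1 - 1·2) - -2·(0·1 - 1·0) + 0·(0·2 - 0·0)
    = 1·-2 - -2·0 + 0·0
    = -2 + 0 + 0 = -2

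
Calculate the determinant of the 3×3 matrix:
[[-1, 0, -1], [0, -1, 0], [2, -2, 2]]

Expansion along first row:
det = -1·det([[-1,0],[-2,2]]) - 0·det([[0,0],[2,2]]) + -1·det([[0,-1],[2,-2]])
    = -1·(-1·2 - 0·-2) - 0·(0·2 - 0·2) + -1·(0·-2 - -1·2)
    = -1·-2 - 0·0 + -1·2
    = 2 + 0 + -2 = 0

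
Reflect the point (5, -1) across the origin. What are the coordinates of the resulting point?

Reflection across origin: (5, -1) → (-5, 1)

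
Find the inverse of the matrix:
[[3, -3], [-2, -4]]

For [[a,b],[c,d]], inverse = (1/det)·[[d,-b],[-c,a]]
det = (3)(-4) - (-3)(-2) = -12 - 6 = -18
Inverse = (1/-18)·[[-4, 3], [2, 3]]
= [[2/9, -1/6], [-1/9, -1/6]]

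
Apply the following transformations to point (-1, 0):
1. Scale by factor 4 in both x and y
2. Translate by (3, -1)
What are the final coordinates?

Step 1: Scale (-1, 0) by 4 → (-4, 0)
Step 2: Translate by (3, -1) → (-1, -1)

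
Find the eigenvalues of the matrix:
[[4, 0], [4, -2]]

Characteristic equation: det(A - λI) = 0
λ² - (trace)λ + (det) = 0
trace = 4 + -2 = 2, det = (4)(-2) - (0)(4) = -8
λ² - (2)λ + (-8) = 0
λ = (2 ± √((2)² - 4·(-8))) / 2 = (2 ± √36) / 2
Solving: λ = -2, 4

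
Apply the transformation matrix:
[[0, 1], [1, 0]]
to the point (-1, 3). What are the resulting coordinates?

Matrix multiplication:
[[0, 1], [1, 0]] × [-1, 3]ᵀ
= [(0)(-1) + (1)(3), (1)(-1) + (0)(3)]ᵀ
= [3, -1]ᵀ
Result: (3, -1)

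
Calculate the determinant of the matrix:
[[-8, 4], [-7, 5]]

For a 2×2 matrix [[a, b], [c, d]], det = ad - bc
det = (-8)(5) - (4)(-7) = -40 - -28 = -12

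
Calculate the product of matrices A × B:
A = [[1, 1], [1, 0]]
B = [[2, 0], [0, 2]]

Matrix multiplication:
C[0][0] = 1×2 + 1×0 = 2
C[0][1] = 1×0 + 1×2 = 2
C[1][0] = 1×2 + 0×0 = 2
C[1][1] = 1×0 + 0×2 = 0
Result: [[2, 2], [2, 0]]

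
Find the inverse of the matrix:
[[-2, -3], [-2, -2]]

For [[a,b],[c,d]], inverse = (1/det)·[[d,-b],[-c,a]]
det = (-2)(-2) - (-3)(-2) = 4 - 6 = -2
Inverse = (1/-2)·[[-2, 3], [2, -2]]
= [[1, -3/2], [-1, 1]]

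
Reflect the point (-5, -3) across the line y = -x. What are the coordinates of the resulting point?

Reflection across line y = -x: (-5, -3) → (3, 5)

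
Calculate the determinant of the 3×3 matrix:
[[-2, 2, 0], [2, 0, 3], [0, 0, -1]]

Expansion along first row:
det = -2·det([[0,3],[0,-1]]) - 2·det([[2,3],[0,-1]]) + 0·det([[2,0],[0,0]])
    = -2·(0·-1 - 3·0) - 2·(2·-1 - 3·0) + 0·(2·0 - 0·0)
    = -2·0 - 2·-2 + 0·0
    = 0 + 4 + 0 = 4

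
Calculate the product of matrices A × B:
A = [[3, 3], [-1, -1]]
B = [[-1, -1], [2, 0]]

Matrix multiplication:
C[0][0] = 3×-1 + 3×2 = 3
C[0][1] = 3×-1 + 3×0 = -3
C[1][0] = -1×-1 + -1×2 = -1
C[1][1] = -1×-1 + -1×0 = 1
Result: [[3, -3], [-1, 1]]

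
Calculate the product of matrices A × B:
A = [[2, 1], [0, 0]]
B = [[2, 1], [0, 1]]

Matrix multiplication:
C[0][0] = 2×2 + 1×0 = 4
C[0][1] = 2×1 + 1×1 = 3
C[1][0] = 0×2 + 0×0 = 0
C[1][1] = 0×1 + 0×1 = 0
Result: [[4, 3], [0, 0]]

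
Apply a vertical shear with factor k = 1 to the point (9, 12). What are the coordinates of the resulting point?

Shear matrix for vertical shear with factor k = 1:
[[1, 0], [1, 1]]
Result: (9, 12) → (9, 21)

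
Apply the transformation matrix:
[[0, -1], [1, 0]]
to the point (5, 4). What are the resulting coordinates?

Matrix multiplication:
[[0, -1], [1, 0]] × [5, 4]ᵀ
= [(0)(5) + (-1)(4), (1)(5) + (0)(4)]ᵀ
= [-4, 5]ᵀ
Result: (-4, 5)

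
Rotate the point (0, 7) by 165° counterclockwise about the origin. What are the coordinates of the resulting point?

Rotation matrix for 165°: [[cos 165°, -sin 165°], [sin 165°, cos 165°]] ≈ [[-0.965926, -0.258819], [0.258819, -0.965926]]
[[-0.965926, -0.258819], [0.258819, -0.965926]] × [0, 7]ᵀ ≈ [-1.8117, -6.7615]ᵀ
Result: (-1.8117, -6.7615)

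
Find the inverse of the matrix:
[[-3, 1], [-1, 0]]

For [[a,b],[c,d]], inverse = (1/det)·[[d,-b],[-c,a]]
det = (-3)(0) - (1)(-1) = 0 - -1 = 1
Inverse = [[0, -1], [1, -3]]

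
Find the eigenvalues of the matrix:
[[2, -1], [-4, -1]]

Characteristic equation: det(A - λI) = 0
λ² - (trace)λ + (det) = 0
trace = 2 + -1 = 1, det = (2)(-1) - (-1)(-4) = -6
λ² - (1)λ + (-6) = 0
λ = (1 ± √((1)² - 4·(-6))) / 2 = (1 ± √25) / 2
Solving: λ = -2, 3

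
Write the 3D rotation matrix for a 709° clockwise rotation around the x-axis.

Rotation matrix for clockwise 709° around x-axis:
A clockwise rotation by 709° is a counterclockwise rotation by -709°.
cos(-709°) = 0.9816, sin(-709°) = 0.1908
Result: [[1, 0, 0], [0, 0.9816, -0.1908], [0, 0.1908, 0.9816]]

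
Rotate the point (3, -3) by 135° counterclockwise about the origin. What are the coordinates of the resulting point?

Rotation matrix for 135°: [[cos 135°, -sin 135°], [sin 135°, cos 135°]] ≈ [[-0.707107, -0.707107], [0.707107, -0.707107]]
[[-0.707107, -0.707107], [0.707107, -0.707107]] × [3, -3]ᵀ ≈ [0, 4.2426]ᵀ
Result: (0, 4.2426)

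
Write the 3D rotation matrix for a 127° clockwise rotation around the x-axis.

Rotation matrix for clockwise 127° around x-axis:
A clockwise rotation by 127° is a counterclockwise rotation by -127°.
cos(-127°) = -0.6018, sin(-127°) = -0.7986
Result: [[1, 0, 0], [0, -0.6018, 0.7986], [0, -0.7986, -0.6018]]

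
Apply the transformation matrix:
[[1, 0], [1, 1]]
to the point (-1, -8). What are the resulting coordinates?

Matrix multiplication:
[[1, 0], [1, 1]] × [-1, -8]ᵀ
= [(1)(-1) + (0)(-8), (1)(-1) + (1)(-8)]ᵀ
= [-1, -9]ᵀ
Result: (-1, -9)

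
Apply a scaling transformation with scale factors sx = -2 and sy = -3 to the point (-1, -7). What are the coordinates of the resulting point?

Scaling matrix:
[[-2, 0], [0, -3]]
Result: (-1 × -2, -7 × -3) = (2, 21)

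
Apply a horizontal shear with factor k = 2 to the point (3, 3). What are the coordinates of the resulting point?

Shear matrix for horizontal shear with factor k = 2:
[[1, 2], [0, 1]]
Result: (3, 3) → (9, 3)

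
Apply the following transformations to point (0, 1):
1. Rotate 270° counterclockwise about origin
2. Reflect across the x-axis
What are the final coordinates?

Step 1: Rotate 270° → (1, 0)
Step 2: Reflect across x-axis → (1, 0)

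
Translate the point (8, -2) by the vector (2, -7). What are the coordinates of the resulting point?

Translation by (2, -7) (homogeneous matrix [[1, 0, 2], [0, 1, -7], [0, 0, 1]]):
x' = 8 + 2 = 10
y' = -2 + -7 = -9
Result: (10, -9)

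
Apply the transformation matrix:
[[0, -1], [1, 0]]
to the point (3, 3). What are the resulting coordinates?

Matrix multiplication:
[[0, -1], [1, 0]] × [3, 3]ᵀ
= [(0)(3) + (-1)(3), (1)(3) + (0)(3)]ᵀ
= [-3, 3]ᵀ
Result: (-3, 3)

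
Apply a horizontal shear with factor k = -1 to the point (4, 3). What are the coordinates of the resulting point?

Shear matrix for horizontal shear with factor k = -1:
[[1, -1], [0, 1]]
Result: (4, 3) → (1, 3)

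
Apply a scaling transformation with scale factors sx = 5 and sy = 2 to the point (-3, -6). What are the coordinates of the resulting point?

Scaling matrix:
[[5, 0], [0, 2]]
Result: (-3 × 5, -6 × 2) = (-15, -12)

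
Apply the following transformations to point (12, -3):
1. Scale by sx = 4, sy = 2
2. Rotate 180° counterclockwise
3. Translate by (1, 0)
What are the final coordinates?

Step 1: Scale → (48, -6)
Step 2: Rotate 180° → (-48, 6)
Step 3: Translate → (-47, 6)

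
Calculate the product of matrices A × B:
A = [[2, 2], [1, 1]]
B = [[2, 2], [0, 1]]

Matrix multiplication:
C[0][0] = 2×2 + 2×0 = 4
C[0][1] = 2×2 + 2×1 = 6
C[1][0] = 1×2 + 1×0 = 2
C[1][1] = 1×2 + 1×1 = 3
Result: [[4, 6], [2, 3]]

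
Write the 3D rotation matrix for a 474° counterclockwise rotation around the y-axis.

Rotation matrix for counterclockwise 474° around y-axis:
cos(474°) = -0.4067, sin(474°) = 0.9135
Result: [[-0.4067, 0, 0.9135], [0, 1, 0], [-0.9135, 0, -0.4067]]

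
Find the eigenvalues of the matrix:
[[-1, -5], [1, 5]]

Characteristic equation: det(A - λI) = 0
λ² - (trace)λ + (det) = 0
trace = -1 + 5 = 4, det = (-1)(5) - (-5)(1) = 0
λ² - (4)λ + (0) = 0
λ = (4 ± √((4)² - 4·(0))) / 2 = (4 ± √16) / 2
Solving: λ = 0, 4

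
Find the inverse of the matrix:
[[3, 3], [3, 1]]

For [[a,b],[c,d]], inverse = (1/det)·[[d,-b],[-c,a]]
det = (3)(1) - (3)(3) = 3 - 9 = -6
Inverse = (1/-6)·[[1, -3], [-3, 3]]
= [[-1/6, 1/2], [1/2, -1/2]]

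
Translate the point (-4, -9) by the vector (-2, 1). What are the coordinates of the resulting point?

Translation by (-2, 1) (homogeneous matrix [[1, 0, -2], [0, 1, 1], [0, 0, 1]]):
x' = -4 + -2 = -6
y' = -9 + 1 = -8
Result: (-6, -8)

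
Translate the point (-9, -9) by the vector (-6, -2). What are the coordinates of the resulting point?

Translation by (-6, -2) (homogeneous matrix [[1, 0, -6], [0, 1, -2], [0, 0, 1]]):
x' = -9 + -6 = -15
y' = -9 + -2 = -11
Result: (-15, -11)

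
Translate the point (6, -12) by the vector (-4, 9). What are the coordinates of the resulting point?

Translation by (-4, 9) (homogeneous matrix [[1, 0, -4], [0, 1, 9], [0, 0, 1]]):
x' = 6 + -4 = 2
y' = -12 + 9 = -3
Result: (2, -3)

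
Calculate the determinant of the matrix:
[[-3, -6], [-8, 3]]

For a 2×2 matrix [[a, b], [c, d]], det = ad - bc
det = (-3)(3) - (-6)(-8) = -9 - 48 = -57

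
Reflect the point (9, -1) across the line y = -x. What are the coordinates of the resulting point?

Reflection across line y = -x: (9, -1) → (1, -9)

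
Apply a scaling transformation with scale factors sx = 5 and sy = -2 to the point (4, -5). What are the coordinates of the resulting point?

Scaling matrix:
[[5, 0], [0, -2]]
Result: (4 × 5, -5 × -2) = (20, 10)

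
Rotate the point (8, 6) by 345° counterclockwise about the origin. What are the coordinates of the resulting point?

Rotation matrix for 345°: [[cos 345°, -sin 345°], [sin 345°, cos 345°]] ≈ [[0.965926, 0.258819], [-0.258819, 0.965926]]
[[0.965926, 0.258819], [-0.258819, 0.965926]] × [8, 6]ᵀ ≈ [9.2803, 3.7250]ᵀ
Result: (9.2803, 3.7250)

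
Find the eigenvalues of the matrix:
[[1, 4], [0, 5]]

Characteristic equation: det(A - λI) = 0
λ² - (trace)λ + (det) = 0
trace = 1 + 5 = 6, det = (1)(5) - (4)(0) = 5
λ² - (6)λ + (5) = 0
λ = (6 ± √((6)² - 4·(5))) / 2 = (6 ± √16) / 2
Solving: λ = 1, 5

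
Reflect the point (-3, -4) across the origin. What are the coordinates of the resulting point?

Reflection across origin: (-3, -4) → (3, 4)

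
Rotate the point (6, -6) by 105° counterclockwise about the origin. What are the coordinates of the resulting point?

Rotation matrix for 105°: [[cos 105°, -sin 105°], [sin 105°, cos 105°]] ≈ [[-0.258819, -0.965926], [0.965926, -0.258819]]
[[-0.258819, -0.965926], [0.965926, -0.258819]] × [6, -6]ᵀ ≈ [4.2426, 7.3485]ᵀ
Result: (4.2426, 7.3485)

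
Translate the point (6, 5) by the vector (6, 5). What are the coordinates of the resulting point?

Translation by (6, 5) (homogeneous matrix [[1, 0, 6], [0, 1, 5], [0, 0, 1]]):
x' = 6 + 6 = 12
y' = 5 + 5 = 10
Result: (12, 10)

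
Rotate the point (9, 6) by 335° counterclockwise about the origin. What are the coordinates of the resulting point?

Rotation matrix for 335°: [[cos 335°, -sin 335°], [sin 335°, cos 335°]] ≈ [[0.906308, 0.422618], [-0.422618, 0.906308]]
[[0.906308, 0.422618], [-0.422618, 0.906308]] × [9, 6]ᵀ ≈ [10.6925, 1.6343]ᵀ
Result: (10.6925, 1.6343)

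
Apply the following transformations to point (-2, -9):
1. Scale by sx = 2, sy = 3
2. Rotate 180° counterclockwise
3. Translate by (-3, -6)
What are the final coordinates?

Step 1: Scale → (-4, -27)
Step 2: Rotate 180° → (4, 27)
Step 3: Translate → (1, 21)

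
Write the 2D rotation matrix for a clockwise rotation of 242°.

Rotation matrix formula: [[cos θ, -sin θ], [sin θ, cos θ]]
A clockwise rotation by 242° is equivalent to a counterclockwise rotation by -242°.
For θ = -242°:
cos(-242°) = -0.4695
sin(-242°) = 0.8829
Result: [[-0.4695, -0.8829], [0.8829, -0.4695]]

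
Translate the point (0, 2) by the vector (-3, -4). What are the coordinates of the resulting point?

Translation by (-3, -4) (homogeneous matrix [[1, 0, -3], [0, 1, -4], [0, 0, 1]]):
x' = 0 + -3 = -3
y' = 2 + -4 = -2
Result: (-3, -2)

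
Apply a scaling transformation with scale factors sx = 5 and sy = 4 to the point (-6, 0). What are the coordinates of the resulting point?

Scaling matrix:
[[5, 0], [0, 4]]
Result: (-6 × 5, 0 × 4) = (-30, 0)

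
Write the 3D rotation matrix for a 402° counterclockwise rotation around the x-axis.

Rotation matrix for counterclockwise 402° around x-axis:
cos(402°) = 0.7431, sin(402°) = 0.6691
Result: [[1, 0, 0], [0, 0.7431, -0.6691], [0, 0.6691, 0.7431]]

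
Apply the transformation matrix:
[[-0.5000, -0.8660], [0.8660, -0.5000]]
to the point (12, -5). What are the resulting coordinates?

Matrix multiplication:
[[-0.5000, -0.8660], [0.8660, -0.5000]] × [12, -5]ᵀ
= [(-0.5000)(12) + (-0.8660)(-5), (0.8660)(12) + (-0.5000)(-5)]ᵀ
= [-1.6700, 12.8920]ᵀ
Result: (-1.6700, 12.8920)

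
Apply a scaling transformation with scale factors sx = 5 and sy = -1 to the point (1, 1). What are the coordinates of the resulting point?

Scaling matrix:
[[5, 0], [0, -1]]
Result: (1 × 5, 1 × -1) = (5, -1)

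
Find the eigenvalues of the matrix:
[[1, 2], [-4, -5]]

Characteristic equation: det(A - λI) = 0
λ² - (trace)λ + (det) = 0
trace = 1 + -5 = -4, det = (1)(-5) - (2)(-4) = 3
λ² - (-4)λ + (3) = 0
λ = (-4 ± √((-4)² - 4·(3))) / 2 = (-4 ± √4) / 2
Solving: λ = -3, -1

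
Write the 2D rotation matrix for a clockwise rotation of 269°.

Rotation matrix formula: [[cos θ, -sin θ], [sin θ, cos θ]]
A clockwise rotation by 269° is equivalent to a counterclockwise rotation by -269°.
For θ = -269°:
cos(-269°) = -0.0175
sin(-269°) = 0.9998
Result: [[-0.0175, -0.9998], [0.9998, -0.0175]]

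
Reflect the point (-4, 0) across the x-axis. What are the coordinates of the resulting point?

Reflection across x-axis: (-4, 0) → (-4, 0)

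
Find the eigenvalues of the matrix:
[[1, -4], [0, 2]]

Characteristic equation: det(A - λI) = 0
λ² - (trace)λ + (det) = 0
trace = 1 + 2 = 3, det = (1)(2) - (-4)(0) = 2
λ² - (3)λ + (2) = 0
λ = (3 ± √((3)² - 4·(2))) / 2 = (3 ± √1) / 2
Solving: λ = 1, 2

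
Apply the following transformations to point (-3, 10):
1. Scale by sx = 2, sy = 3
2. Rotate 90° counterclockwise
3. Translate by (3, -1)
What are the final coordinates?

Step 1: Scale → (-6, 30)
Step 2: Rotate 90° → (-30, -6)
Step 3: Translate → (-27, -7)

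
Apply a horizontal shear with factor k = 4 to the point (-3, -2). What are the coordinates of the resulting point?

Shear matrix for horizontal shear with factor k = 4:
[[1, 4], [0, 1]]
Result: (-3, -2) → (-11, -2)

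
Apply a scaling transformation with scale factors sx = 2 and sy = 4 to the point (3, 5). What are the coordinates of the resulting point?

Scaling matrix:
[[2, 0], [0, 4]]
Result: (3 × 2, 5 × 4) = (6, 20)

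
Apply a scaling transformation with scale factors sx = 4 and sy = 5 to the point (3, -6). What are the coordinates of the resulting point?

Scaling matrix:
[[4, 0], [0, 5]]
Result: (3 × 4, -6 × 5) = (12, -30)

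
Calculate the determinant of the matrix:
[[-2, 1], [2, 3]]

For a 2×2 matrix [[a, b], [c, d]], det = ad - bc
det = (-2)(3) - (1)(2) = -6 - 2 = -8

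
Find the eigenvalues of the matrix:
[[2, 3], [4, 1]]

Characteristic equation: det(A - λI) = 0
λ² - (trace)λ + (det) = 0
trace = 2 + 1 = 3, det = (2)(1) - (3)(4) = -10
λ² - (3)λ + (-10) = 0
λ = (3 ± √((3)² - 4·(-10))) / 2 = (3 ± √49) / 2
Solving: λ = -2, 5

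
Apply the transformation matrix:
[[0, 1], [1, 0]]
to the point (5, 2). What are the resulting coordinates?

Matrix multiplication:
[[0, 1], [1, 0]] × [5, 2]ᵀ
= [(0)(5) + (1)(2), (1)(5) + (0)(2)]ᵀ
= [2, 5]ᵀ
Result: (2, 5)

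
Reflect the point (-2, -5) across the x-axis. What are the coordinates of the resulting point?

Reflection across x-axis: (-2, -5) → (-2, 5)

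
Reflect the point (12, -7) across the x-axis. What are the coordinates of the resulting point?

Reflection across x-axis: (12, -7) → (12, 7)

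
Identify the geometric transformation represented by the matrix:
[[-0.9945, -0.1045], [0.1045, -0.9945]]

This matrix represents: rotation by 174° counterclockwise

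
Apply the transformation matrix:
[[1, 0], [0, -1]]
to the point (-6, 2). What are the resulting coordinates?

Matrix multiplication:
[[1, 0], [0, -1]] × [-6, 2]ᵀ
= [(1)(-6) + (0)(2), (0)(-6) + (-1)(2)]ᵀ
= [-6, -2]ᵀ
Result: (-6, -2)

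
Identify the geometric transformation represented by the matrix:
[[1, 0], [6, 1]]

This matrix represents: vertical shear with factor 6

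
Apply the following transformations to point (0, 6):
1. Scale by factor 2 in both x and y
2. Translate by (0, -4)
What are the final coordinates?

Step 1: Scale (0, 6) by 2 → (0, 12)
Step 2: Translate by (0, -4) → (0, 8)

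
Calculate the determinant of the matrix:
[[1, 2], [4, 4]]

For a 2×2 matrix [[a, b], [c, d]], det = ad - bc
det = (1)(4) - (2)(4) = 4 - 8 = -4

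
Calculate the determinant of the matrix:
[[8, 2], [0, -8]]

For a 2×2 matrix [[a, b], [c, d]], det = ad - bc
det = (8)(-8) - (2)(0) = -64 - 0 = -64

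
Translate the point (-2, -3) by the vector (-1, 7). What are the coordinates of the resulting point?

Translation by (-1, 7) (homogeneous matrix [[1, 0, -1], [0, 1, 7], [0, 0, 1]]):
x' = -2 + -1 = -3
y' = -3 + 7 = 4
Result: (-3, 4)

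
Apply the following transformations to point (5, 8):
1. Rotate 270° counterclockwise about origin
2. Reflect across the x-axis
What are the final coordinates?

Step 1: Rotate 270° → (8, -5)
Step 2: Reflect across x-axis → (8, 5)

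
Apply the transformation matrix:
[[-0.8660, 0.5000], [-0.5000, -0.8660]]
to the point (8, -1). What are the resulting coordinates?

Matrix multiplication:
[[-0.8660, 0.5000], [-0.5000, -0.8660]] × [8, -1]ᵀ
= [(-0.8660)(8) + (0.5000)(-1), (-0.5000)(8) + (-0.8660)(-1)]ᵀ
= [-7.4280, -3.1340]ᵀ
Result: (-7.4280, -3.1340)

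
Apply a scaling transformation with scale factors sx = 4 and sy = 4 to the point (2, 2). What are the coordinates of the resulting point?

Scaling matrix:
[[4, 0], [0, 4]]
Result: (2 × 4, 2 × 4) = (8, 8)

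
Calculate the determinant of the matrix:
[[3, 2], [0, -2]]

For a 2×2 matrix [[a, b], [c, d]], det = ad - bc
det = (3)(-2) - (2)(0) = -6 - 0 = -6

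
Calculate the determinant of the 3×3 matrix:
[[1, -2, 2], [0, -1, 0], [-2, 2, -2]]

Expansion along first row:
det = 1·det([[-1,0],[2,-2]]) - -2·det([[0,0],[-2,-2]]) + 2·det([[0,-1],[-2,2]])
    = 1·(-1·-2 - 0·2) - -2·(0·-2 - 0·-2) + 2·(0·2 - -1·-2)
    = 1·2 - -2·0 + 2·-2
    = 2 + 0 + -4 = -2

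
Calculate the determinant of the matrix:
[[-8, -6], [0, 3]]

For a 2×2 matrix [[a, b], [c, d]], det = ad - bc
det = (-8)(3) - (-6)(0) = -24 - 0 = -24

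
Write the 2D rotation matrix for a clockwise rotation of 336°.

Rotation matrix formula: [[cos θ, -sin θ], [sin θ, cos θ]]
A clockwise rotation by 336° is equivalent to a counterclockwise rotation by -336°.
For θ = -336°:
cos(-336°) = 0.9135
sin(-336°) = 0.4067
Result: [[0.9135, -0.4067], [0.4067, 0.9135]]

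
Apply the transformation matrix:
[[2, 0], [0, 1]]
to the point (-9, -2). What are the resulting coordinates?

Matrix multiplication:
[[2, 0], [0, 1]] × [-9, -2]ᵀ
= [(2)(-9) + (0)(-2), (0)(-9) + (1)(-2)]ᵀ
= [-18, -2]ᵀ
Result: (-18, -2)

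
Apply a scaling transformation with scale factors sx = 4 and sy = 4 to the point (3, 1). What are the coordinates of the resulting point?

Scaling matrix:
[[4, 0], [0, 4]]
Result: (3 × 4, 1 × 4) = (12, 4)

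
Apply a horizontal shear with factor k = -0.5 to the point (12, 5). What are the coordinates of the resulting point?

Shear matrix for horizontal shear with factor k = -0.5:
[[1, -0.50], [0, 1]]
Result: (12, 5) → (9.5, 5)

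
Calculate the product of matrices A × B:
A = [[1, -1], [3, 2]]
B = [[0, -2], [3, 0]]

Matrix multiplication:
C[0][0] = 1×0 + -1×3 = -3
C[0][1] = 1×-2 + -1×0 = -2
C[1][0] = 3×0 + 2×3 = 6
C[1][1] = 3×-2 + 2×0 = -6
Result: [[-3, -2], [6, -6]]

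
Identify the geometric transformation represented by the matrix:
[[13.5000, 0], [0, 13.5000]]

This matrix represents: uniform scaling by factor 13.5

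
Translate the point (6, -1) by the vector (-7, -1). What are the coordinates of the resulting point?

Translation by (-7, -1) (homogeneous matrix [[1, 0, -7], [0, 1, -1], [0, 0, 1]]):
x' = 6 + -7 = -1
y' = -1 + -1 = -2
Result: (-1, -2)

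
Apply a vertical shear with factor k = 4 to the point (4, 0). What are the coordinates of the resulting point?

Shear matrix for vertical shear with factor k = 4:
[[1, 0], [4, 1]]
Result: (4, 0) → (4, 16)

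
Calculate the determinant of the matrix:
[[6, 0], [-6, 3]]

For a 2×2 matrix [[a, b], [c, d]], det = ad - bc
det = (6)(3) - (0)(-6) = 18 - 0 = 18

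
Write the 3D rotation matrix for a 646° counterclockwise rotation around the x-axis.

Rotation matrix for counterclockwise 646° around x-axis:
cos(646°) = 0.2756, sin(646°) = -0.9613
Result: [[1, 0, 0], [0, 0.2756, 0.9613], [0, -0.9613, 0.2756]]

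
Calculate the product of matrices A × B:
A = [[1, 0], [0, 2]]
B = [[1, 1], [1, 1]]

Matrix multiplication:
C[0][0] = 1×1 + 0×1 = 1
C[0][1] = 1×1 + 0×1 = 1
C[1][0] = 0×1 + 2×1 = 2
C[1][1] = 0×1 + 2×1 = 2
Result: [[1, 1], [2, 2]]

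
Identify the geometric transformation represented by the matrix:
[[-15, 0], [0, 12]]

This matrix represents: non-uniform scaling by sx = -15, sy = 12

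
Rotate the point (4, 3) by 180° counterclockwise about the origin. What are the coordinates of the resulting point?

Rotation matrix for 180°: [[cos 180°, -sin 180°], [sin 180°, cos 180°]] = [[-1, 0], [0, -1]]
[[-1, 0], [0, -1]] × [4, 3]ᵀ = [-4, -3]ᵀ
Result: (-4, -3)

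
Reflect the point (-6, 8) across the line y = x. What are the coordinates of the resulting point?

Reflection across line y = x: (-6, 8) → (8, -6)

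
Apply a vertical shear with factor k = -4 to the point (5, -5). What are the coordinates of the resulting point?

Shear matrix for vertical shear with factor k = -4:
[[1, 0], [-4, 1]]
Result: (5, -5) → (5, -25)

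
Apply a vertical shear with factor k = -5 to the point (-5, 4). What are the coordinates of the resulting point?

Shear matrix for vertical shear with factor k = -5:
[[1, 0], [-5, 1]]
Result: (-5, 4) → (-5, 29)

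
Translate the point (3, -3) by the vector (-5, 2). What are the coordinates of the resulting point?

Translation by (-5, 2) (homogeneous matrix [[1, 0, -5], [0, 1, 2], [0, 0, 1]]):
x' = 3 + -5 = -2
y' = -3 + 2 = -1
Result: (-2, -1)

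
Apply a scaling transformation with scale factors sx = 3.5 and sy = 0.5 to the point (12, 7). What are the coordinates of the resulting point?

Scaling matrix:
[[3.50, 0], [0, 0.50]]
Result: (12 × 3.5, 7 × 0.5) = (42, 3.5)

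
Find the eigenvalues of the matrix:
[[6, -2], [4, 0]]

Characteristic equation: det(A - λI) = 0
λ² - (trace)λ + (det) = 0
trace = 6 + 0 = 6, det = (6)(0) - (-2)(4) = 8
λ² - (6)λ + (8) = 0
λ = (6 ± √((6)² - 4·(8))) / 2 = (6 ± √4) / 2
Solving: λ = 2, 4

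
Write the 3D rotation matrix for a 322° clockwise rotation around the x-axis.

Rotation matrix for clockwise 322° around x-axis:
A clockwise rotation by 322° is a counterclockwise rotation by -322°.
cos(-322°) = 0.7880, sin(-322°) = 0.6157
Result: [[1, 0, 0], [0, 0.7880, -0.6157], [0, 0.6157, 0.7880]]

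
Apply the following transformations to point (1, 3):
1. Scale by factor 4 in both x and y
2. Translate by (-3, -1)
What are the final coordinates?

Step 1: Scale (1, 3) by 4 → (4, 12)
Step 2: Translate by (-3, -1) → (1, 11)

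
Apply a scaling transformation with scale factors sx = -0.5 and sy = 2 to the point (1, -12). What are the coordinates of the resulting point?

Scaling matrix:
[[-0.50, 0], [0, 2]]
Result: (1 × -0.5, -12 × 2) = (-0.5, -24)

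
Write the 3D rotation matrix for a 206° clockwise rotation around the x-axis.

Rotation matrix for clockwise 206° around x-axis:
A clockwise rotation by 206° is a counterclockwise rotation by -206°.
cos(-206°) = -0.8988, sin(-206°) = 0.4384
Result: [[1, 0, 0], [0, -0.8988, -0.4384], [0, 0.4384, -0.8988]]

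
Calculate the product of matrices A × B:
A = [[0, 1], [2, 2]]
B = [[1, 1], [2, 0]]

Matrix multiplication:
C[0][0] = 0×1 + 1×2 = 2
C[0][1] = 0×1 + 1×0 = 0
C[1][0] = 2×1 + 2×2 = 6
C[1][1] = 2×1 + 2×0 = 2
Result: [[2, 0], [6, 2]]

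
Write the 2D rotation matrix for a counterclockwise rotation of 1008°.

Rotation matrix formula: [[cos θ, -sin θ], [sin θ, cos θ]]
For θ = 1008°:
cos(1008°) = 0.3090
sin(1008°) = -0.9511
Result: [[0.3090, 0.9511], [-0.9511, 0.3090]]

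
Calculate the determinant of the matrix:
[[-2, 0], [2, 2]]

For a 2×2 matrix [[a, b], [c, d]], det = ad - bc
det = (-2)(2) - (0)(2) = -4 - 0 = -4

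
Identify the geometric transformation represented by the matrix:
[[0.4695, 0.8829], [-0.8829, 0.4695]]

This matrix represents: rotation by 298° counterclockwise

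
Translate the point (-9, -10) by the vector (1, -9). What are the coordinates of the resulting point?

Translation by (1, -9) (homogeneous matrix [[1, 0, 1], [0, 1, -9], [0, 0, 1]]):
x' = -9 + 1 = -8
y' = -10 + -9 = -19
Result: (-8, -19)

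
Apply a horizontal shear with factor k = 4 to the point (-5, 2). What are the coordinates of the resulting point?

Shear matrix for horizontal shear with factor k = 4:
[[1, 4], [0, 1]]
Result: (-5, 2) → (3, 2)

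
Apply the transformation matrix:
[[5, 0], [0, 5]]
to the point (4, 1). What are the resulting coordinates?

Matrix multiplication:
[[5, 0], [0, 5]] × [4, 1]ᵀ
= [(5)(4) + (0)(1), (0)(4) + (5)(1)]ᵀ
= [20, 5]ᵀ
Result: (20, 5)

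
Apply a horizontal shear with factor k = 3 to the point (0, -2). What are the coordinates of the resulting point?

Shear matrix for horizontal shear with factor k = 3:
[[1, 3], [0, 1]]
Result: (0, -2) → (-6, -2)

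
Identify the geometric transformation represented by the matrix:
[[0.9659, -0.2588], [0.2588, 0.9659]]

This matrix represents: rotation by 15° counterclockwise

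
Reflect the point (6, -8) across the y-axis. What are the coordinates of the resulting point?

Reflection across y-axis: (6, -8) → (-6, -8)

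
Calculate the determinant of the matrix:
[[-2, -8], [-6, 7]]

For a 2×2 matrix [[a, b], [c, d]], det = ad - bc
det = (-2)(7) - (-8)(-6) = -14 - 48 = -62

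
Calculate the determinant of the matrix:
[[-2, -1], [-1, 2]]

For a 2×2 matrix [[a, b], [c, d]], det = ad - bc
det = (-2)(2) - (-1)(-1) = -4 - 1 = -5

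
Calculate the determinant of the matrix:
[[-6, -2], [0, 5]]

For a 2×2 matrix [[a, b], [c, d]], det = ad - bc
det = (-6)(5) - (-2)(0) = -30 - 0 = -30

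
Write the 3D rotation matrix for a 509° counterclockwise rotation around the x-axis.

Rotation matrix for counterclockwise 509° around x-axis:
cos(509°) = -0.8572, sin(509°) = 0.5150
Result: [[1, 0, 0], [0, -0.8572, -0.5150], [0, 0.5150, -0.8572]]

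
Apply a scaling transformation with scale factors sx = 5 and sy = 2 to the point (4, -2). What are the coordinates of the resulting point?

Scaling matrix:
[[5, 0], [0, 2]]
Result: (4 × 5, -2 × 2) = (20, -4)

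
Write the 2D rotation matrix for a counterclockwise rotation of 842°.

Rotation matrix formula: [[cos θ, -sin θ], [sin θ, cos θ]]
For θ = 842°:
cos(842°) = -0.5299
sin(842°) = 0.8480
Result: [[-0.5299, -0.8480], [0.8480, -0.5299]]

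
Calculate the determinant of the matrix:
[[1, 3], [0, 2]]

For a 2×2 matrix [[a, b], [c, d]], det = ad - bc
det = (1)(2) - (3)(0) = 2 - 0 = 2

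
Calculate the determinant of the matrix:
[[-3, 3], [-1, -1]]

For a 2×2 matrix [[a, b], [c, d]], det = ad - bc
det = (-3)(-1) - (3)(-1) = 3 - -3 = 6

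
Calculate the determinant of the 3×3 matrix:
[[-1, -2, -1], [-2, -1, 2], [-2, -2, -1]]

Expansion along first row:
det = -1·det([[-1,2],[-2,-1]]) - -2·det([[-2,2],[-2,-1]]) + -1·det([[-2,-1],[-2,-2]])
    = -1·(-1·-1 - 2·-2) - -2·(-2·-1 - 2·-2) + -1·(-2·-2 - -1·-2)
    = -1·5 - -2·6 + -1·2
    = -5 + 12 + -2 = 5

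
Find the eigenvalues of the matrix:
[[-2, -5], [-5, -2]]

Characteristic equation: det(A - λI) = 0
λ² - (trace)λ + (det) = 0
trace = -2 + -2 = -4, det = (-2)(-2) - (-5)(-5) = -21
λ² - (-4)λ + (-21) = 0
λ = (-4 ± √((-4)² - 4·(-21))) / 2 = (-4 ± √100) / 2
Solving: λ = -7, 3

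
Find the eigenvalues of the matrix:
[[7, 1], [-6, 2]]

Characteristic equation: det(A - λI) = 0
λ² - (trace)λ + (det) = 0
trace = 7 + 2 = 9, det = (7)(2) - (1)(-6) = 20
λ² - (9)λ + (20) = 0
λ = (9 ± √((9)² - 4·(20))) / 2 = (9 ± √1) / 2
Solving: λ = 4, 5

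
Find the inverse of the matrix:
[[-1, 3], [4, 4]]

For [[a,b],[c,d]], inverse = (1/det)·[[d,-b],[-c,a]]
det = (-1)(4) - (3)(4) = -4 - 12 = -16
Inverse = (1/-16)·[[4, -3], [-4, -1]]
= [[-1/4, 3/16], [1/4, 1/16]]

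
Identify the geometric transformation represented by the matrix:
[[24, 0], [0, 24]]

This matrix represents: uniform scaling by factor 24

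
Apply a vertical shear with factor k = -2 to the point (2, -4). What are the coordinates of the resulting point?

Shear matrix for vertical shear with factor k = -2:
[[1, 0], [-2, 1]]
Result: (2, -4) → (2, -8)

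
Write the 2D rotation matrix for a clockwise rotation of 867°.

Rotation matrix formula: [[cos θ, -sin θ], [sin θ, cos θ]]
A clockwise rotation by 867° is equivalent to a counterclockwise rotation by -867°.
For θ = -867°:
cos(-867°) = -0.8387
sin(-867°) = -0.5446
Result: [[-0.8387, 0.5446], [-0.5446, -0.8387]]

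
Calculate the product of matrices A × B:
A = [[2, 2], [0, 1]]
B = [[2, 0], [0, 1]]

Matrix multiplication:
C[0][0] = 2×2 + 2×0 = 4
C[0][1] = 2×0 + 2×1 = 2
C[1][0] = 0×2 + 1×0 = 0
C[1][1] = 0×0 + 1×1 = 1
Result: [[4, 2], [0, 1]]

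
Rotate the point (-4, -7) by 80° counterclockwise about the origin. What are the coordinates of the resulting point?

Rotation matrix for 80°: [[cos 80°, -sin 80°], [sin 80°, cos 80°]] ≈ [[0.173648, -0.984808], [0.984808, 0.173648]]
[[0.173648, -0.984808], [0.984808, 0.173648]] × [-4, -7]ᵀ ≈ [6.1991, -5.1548]ᵀ
Result: (6.1991, -5.1548)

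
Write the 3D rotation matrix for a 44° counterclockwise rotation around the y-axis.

Rotation matrix for counterclockwise 44° around y-axis:
cos(44°) = 0.7193, sin(44°) = 0.6947
Result: [[0.7193, 0, 0.6947], [0, 1, 0], [-0.6947, 0, 0.7193]]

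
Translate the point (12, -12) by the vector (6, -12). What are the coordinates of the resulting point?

Translation by (6, -12) (homogeneous matrix [[1, 0, 6], [0, 1, -12], [0, 0, 1]]):
x' = 12 + 6 = 18
y' = -12 + -12 = -24
Result: (18, -24)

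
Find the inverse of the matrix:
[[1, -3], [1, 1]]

For [[a,b],[c,d]], inverse = (1/det)·[[d,-b],[-c,a]]
det = (1)(1) - (-3)(1) = 1 - -3 = 4
Inverse = (1/4)·[[1, 3], [-1, 1]]
= [[1/4, 3/4], [-1/4, 1/4]]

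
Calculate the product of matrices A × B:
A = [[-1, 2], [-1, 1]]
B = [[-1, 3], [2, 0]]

Matrix multiplication:
C[0][0] = -1×-1 + 2×2 = 5
C[0][1] = -1×3 + 2×0 = -3
C[1][0] = -1×-1 + 1×2 = 3
C[1][1] = -1×3 + 1×0 = -3
Result: [[5, -3], [3, -3]]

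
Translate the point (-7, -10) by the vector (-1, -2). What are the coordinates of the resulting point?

Translation by (-1, -2) (homogeneous matrix [[1, 0, -1], [0, 1, -2], [0, 0, 1]]):
x' = -7 + -1 = -8
y' = -10 + -2 = -12
Result: (-8, -12)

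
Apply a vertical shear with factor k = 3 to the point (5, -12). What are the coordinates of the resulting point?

Shear matrix for vertical shear with factor k = 3:
[[1, 0], [3, 1]]
Result: (5, -12) → (5, 3)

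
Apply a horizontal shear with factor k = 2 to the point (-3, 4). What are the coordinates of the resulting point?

Shear matrix for horizontal shear with factor k = 2:
[[1, 2], [0, 1]]
Result: (-3, 4) → (5, 4)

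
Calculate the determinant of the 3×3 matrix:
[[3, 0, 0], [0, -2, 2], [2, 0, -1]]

Expansion along first row:
det = 3·det([[-2,2],[0,-1]]) - 0·det([[0,2],[2,-1]]) + 0·det([[0,-2],[2,0]])
    = 3·(-2·-1 - 2·0) - 0·(0·-1 - 2·2) + 0·(0·0 - -2·2)
    = 3·2 - 0·-4 + 0·4
    = 6 + 0 + 0 = 6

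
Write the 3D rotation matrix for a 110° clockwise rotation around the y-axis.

Rotation matrix for clockwise 110° around y-axis:
A clockwise rotation by 110° is a counterclockwise rotation by -110°.
cos(-110°) = -0.3420, sin(-110°) = -0.9397
Result: [[-0.3420, 0, -0.9397], [0, 1, 0], [0.9397, 0, -0.3420]]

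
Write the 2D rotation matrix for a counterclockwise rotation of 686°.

Rotation matrix formula: [[cos θ, -sin θ], [sin θ, cos θ]]
For θ = 686°:
cos(686°) = 0.8290
sin(686°) = -0.5592
Result: [[0.8290, 0.5592], [-0.5592, 0.8290]]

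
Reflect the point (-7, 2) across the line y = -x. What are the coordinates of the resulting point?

Reflection across line y = -x: (-7, 2) → (-2, 7)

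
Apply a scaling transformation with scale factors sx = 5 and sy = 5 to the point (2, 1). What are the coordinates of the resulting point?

Scaling matrix:
[[5, 0], [0, 5]]
Result: (2 × 5, 1 × 5) = (10, 5)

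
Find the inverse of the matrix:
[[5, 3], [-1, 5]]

For [[a,b],[c,d]], inverse = (1/det)·[[d,-b],[-c,a]]
det = (5)(5) - (3)(-1) = 25 - -3 = 28
Inverse = (1/28)·[[5, -3], [1, 5]]
= [[5/28, -3/28], [1/28, 5/28]]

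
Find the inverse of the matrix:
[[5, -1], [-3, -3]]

For [[a,b],[c,d]], inverse = (1/det)·[[d,-b],[-c,a]]
det = (5)(-3) - (-1)(-3) = -15 - 3 = -18
Inverse = (1/-18)·[[-3, 1], [3, 5]]
= [[1/6, -1/18], [-1/6, -5/18]]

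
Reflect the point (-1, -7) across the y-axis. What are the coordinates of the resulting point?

Reflection across y-axis: (-1, -7) → (1, -7)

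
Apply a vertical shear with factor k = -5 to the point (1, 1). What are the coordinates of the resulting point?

Shear matrix for vertical shear with factor k = -5:
[[1, 0], [-5, 1]]
Result: (1, 1) → (1, -4)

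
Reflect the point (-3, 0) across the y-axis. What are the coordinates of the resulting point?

Reflection across y-axis: (-3, 0) → (3, 0)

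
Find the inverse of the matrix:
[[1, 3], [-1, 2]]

For [[a,b],[c,d]], inverse = (1/det)·[[d,-b],[-c,a]]
det = (1)(2) - (3)(-1) = 2 - -3 = 5
Inverse = (1/5)·[[2, -3], [1, 1]]
= [[2/5, -3/5], [1/5, 1/5]]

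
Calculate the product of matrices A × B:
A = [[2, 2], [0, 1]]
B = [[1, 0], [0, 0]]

Matrix multiplication:
C[0][0] = 2×1 + 2×0 = 2
C[0][1] = 2×0 + 2×0 = 0
C[1][0] = 0×1 + 1×0 = 0
C[1][1] = 0×0 + 1×0 = 0
Result: [[2, 0], [0, 0]]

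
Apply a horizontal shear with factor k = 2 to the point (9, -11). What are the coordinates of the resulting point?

Shear matrix for horizontal shear with factor k = 2:
[[1, 2], [0, 1]]
Result: (9, -11) → (-13, -11)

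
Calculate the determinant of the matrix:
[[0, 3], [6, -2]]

For a 2×2 matrix [[a, b], [c, d]], det = ad - bc
det = (0)(-2) - (3)(6) = 0 - 18 = -18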